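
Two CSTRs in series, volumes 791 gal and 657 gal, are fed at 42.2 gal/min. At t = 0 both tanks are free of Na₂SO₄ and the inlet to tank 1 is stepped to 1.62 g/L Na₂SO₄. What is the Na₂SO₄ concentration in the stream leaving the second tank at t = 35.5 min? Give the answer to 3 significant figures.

0.993 g/L

Species balance on tank i: dCᵢ/dt = (Cᵢ₋₁ − Cᵢ)/τᵢ with τᵢ = Vᵢ/Q.
τ₁ = 791/42.2 = 18.744 min; τ₂ = 657/42.2 = 15.569 min.
Tank 1: C₁ = C_in(1 − e^(−t/τ₁)). Tank 2 (τ₁ ≠ τ₂): C₂ = C_in[1 − (τ₁ e^(−t/τ₁) − τ₂ e^(−t/τ₂))/(τ₁ − τ₂)].
At t = 35.5: e^(−t/τ₁) = 0.15048, e^(−t/τ₂) = 0.10226.
C₂ = 1.62·[1 − (18.744·0.15048 − 15.569·0.10226)/(3.1754)] = 1.62·0.61312 = 0.99325 g/L.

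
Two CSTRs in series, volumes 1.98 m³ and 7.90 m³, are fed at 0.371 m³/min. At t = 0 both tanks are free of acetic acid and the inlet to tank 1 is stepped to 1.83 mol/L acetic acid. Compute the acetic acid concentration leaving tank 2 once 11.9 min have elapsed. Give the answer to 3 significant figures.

Each tank obeys Vᵢ dCᵢ/dt = Q(Cᵢ₋₁ − Cᵢ), so τᵢ = Vᵢ/Q.
τ₁ = 1.98/0.371 = 5.3369 min; τ₂ = 7.90/0.371 = 21.294 min.
Tank 1: C₁ = C_in(1 − e^(−t/τ₁)). Tank 2 (τ₁ ≠ τ₂): C₂ = C_in[1 − (τ₁ e^(−t/τ₁) − τ₂ e^(−t/τ₂))/(τ₁ − τ₂)].
At t = 11.9: e^(−t/τ₁) = 0.10756, e^(−t/τ₂) = 0.57187.
C₂ = 1.83·[1 − (5.3369·0.10756 − 21.294·0.57187)/(-15.957)] = 1.83·0.27284 = 0.49930 mol/L.

0.499 mol/L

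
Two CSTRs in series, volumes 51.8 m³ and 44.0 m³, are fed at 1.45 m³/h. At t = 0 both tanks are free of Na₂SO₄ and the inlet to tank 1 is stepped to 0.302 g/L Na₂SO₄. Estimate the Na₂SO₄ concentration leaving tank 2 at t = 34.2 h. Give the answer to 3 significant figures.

Each tank obeys Vᵢ dCᵢ/dt = Q(Cᵢ₋₁ − Cᵢ), so τᵢ = Vᵢ/Q.
τ₁ = 51.8/1.45 = 35.724 h; τ₂ = 44.0/1.45 = 30.345 h.
Tank 1: C₁ = C_in(1 − e^(−t/τ₁)). Tank 2 (τ₁ ≠ τ₂): C₂ = C_in[1 − (τ₁ e^(−t/τ₁) − τ₂ e^(−t/τ₂))/(τ₁ − τ₂)].
At t = 34.2: e^(−t/τ₁) = 0.38391, e^(−t/τ₂) = 0.32399.
C₂ = 0.302·[1 − (35.724·0.38391 − 30.345·0.32399)/(5.3793)] = 0.302·0.27805 = 0.083970 g/L.

0.0840 g/L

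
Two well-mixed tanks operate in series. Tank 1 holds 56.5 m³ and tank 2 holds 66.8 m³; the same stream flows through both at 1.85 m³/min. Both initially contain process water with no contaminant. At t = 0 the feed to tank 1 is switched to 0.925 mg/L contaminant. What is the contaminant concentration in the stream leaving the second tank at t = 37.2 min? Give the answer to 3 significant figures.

Species balance on tank i: dCᵢ/dt = (Cᵢ₋₁ − Cᵢ)/τᵢ with τᵢ = Vᵢ/Q.
τ₁ = 56.5/1.85 = 30.541 min; τ₂ = 66.8/1.85 = 36.108 min.
Tank 1: C₁ = C_in(1 − e^(−t/τ₁)). Tank 2 (τ₁ ≠ τ₂): C₂ = C_in[1 − (τ₁ e^(−t/τ₁) − τ₂ e^(−t/τ₂))/(τ₁ − τ₂)].
At t = 37.2: e^(−t/τ₁) = 0.29581, e^(−t/τ₂) = 0.35692.
C₂ = 0.925·[1 − (30.541·0.29581 − 36.108·0.35692)/(-5.5676)] = 0.925·0.30783 = 0.28474 mg/L.

0.285 mg/L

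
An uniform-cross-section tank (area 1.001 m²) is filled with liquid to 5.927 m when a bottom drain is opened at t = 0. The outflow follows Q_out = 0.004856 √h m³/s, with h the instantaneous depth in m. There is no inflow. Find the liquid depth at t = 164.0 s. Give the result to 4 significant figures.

With no inflow, A dh/dt = −0.004856 √h.
This is separable: 2 d(√h)/dt = −0.004856/A, so √h = √h₀ − (0.004856/(2A)) t.
√h = √5.927 − 0.004856·164.0/(2·1.001) = 2.43454 − 0.397794 = 2.03675.
h = 2.03675² = 4.14835 m.

4.148 m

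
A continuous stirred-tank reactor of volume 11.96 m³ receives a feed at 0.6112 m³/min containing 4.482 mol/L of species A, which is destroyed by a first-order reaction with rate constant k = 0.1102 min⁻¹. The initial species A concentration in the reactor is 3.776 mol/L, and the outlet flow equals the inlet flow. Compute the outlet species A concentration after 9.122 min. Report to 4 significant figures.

Species balance: V dC/dt = Q C_in − Q C − k V C.
This is linear with rate a = Q/V + k = 0.161304 min⁻¹.
C_ss = Q C_in/(Q + kV) = 1.41997 mol/L; C(t) = C_ss + (C₀ − C_ss) e^(−a t).
C(9.122) = 1.41997 + (2.35603)·e^(−0.161304·9.122) = 1.41997 + (2.35603)·0.229601 = 1.96092 mol/L.

1.961 mol/L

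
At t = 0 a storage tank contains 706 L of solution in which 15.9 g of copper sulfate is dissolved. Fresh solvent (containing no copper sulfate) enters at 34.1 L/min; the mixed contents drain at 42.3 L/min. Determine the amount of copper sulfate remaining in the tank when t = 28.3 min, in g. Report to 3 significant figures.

Let m(t) be the amount of copper sulfate. Volume: V(t) = V₀ + (Q_in − Q_out) t = 706 − 8.2000 t; V(28.3) = 473.94 L.
No copper sulfate enters, so dm/dt = −Q_out · (m/V).
Separate: dm/m = −Q_out dt/V(t) ⇒ ln(m/m₀) = −(Q_out/(Q_in−Q_out)) ln(V/V₀).
m = m₀ (V₀/V)^(Q_out/(Q_in−Q_out)) = 15.9 × (706/473.94)^(-5.1585) = 2.0349 g.

2.03 g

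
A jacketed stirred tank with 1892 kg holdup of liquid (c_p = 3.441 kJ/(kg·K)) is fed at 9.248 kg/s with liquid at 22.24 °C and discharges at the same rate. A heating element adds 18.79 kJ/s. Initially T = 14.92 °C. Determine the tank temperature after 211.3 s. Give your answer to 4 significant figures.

20.01 °C

M c_p dT/dt = ṁ c_p (T_in − T) + Q̇.
Rearrange: dT/dt = (T_ss − T)/τ with τ = M/ṁ = 204.585 s and T_ss = T_in + Q̇/(ṁ c_p) = 22.8305 °C.
This is linear first-order; T(t) = T_ss + (T₀ − T_ss) e^(−t/τ).
T(211.3) = 22.8305 + (-7.91047)·e^(−211.3/204.585) = 22.8305 + (-7.91047)·0.356000 = 20.0143 °C.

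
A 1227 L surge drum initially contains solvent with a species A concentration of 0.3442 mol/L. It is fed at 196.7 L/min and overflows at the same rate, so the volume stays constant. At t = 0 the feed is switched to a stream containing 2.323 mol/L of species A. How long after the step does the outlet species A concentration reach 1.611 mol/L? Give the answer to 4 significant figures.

Mass balance on the solute (V constant): V dC/dt = Q(C_in − C), so τ = V/Q = 6.23793 min.
C(t) = C_in + (C₀ − C_in) e^(−t/τ). Set C = 1.611 and solve for t:
e^(−t/τ) = (C − C_in)/(C₀ − C_in) = (1.611 − 2.323)/(0.3442 − 2.323) = 0.359814
t = −τ ln(…) = 6.23793 × 1.02217 = 6.37621 min.

6.376 min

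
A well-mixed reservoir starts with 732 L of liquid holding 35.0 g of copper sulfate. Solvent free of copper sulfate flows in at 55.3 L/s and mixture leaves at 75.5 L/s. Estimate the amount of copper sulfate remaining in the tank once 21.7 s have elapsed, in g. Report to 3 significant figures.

Total volume: dV/dt = Q_in − Q_out = -20.200 L/s, so V(t) = 732 − 20.200 t and V(21.7) = 293.66 L.
Species balance (pure solvent in): dm/dt = −Q_out · m/V(t).
dm/m = −Q_out dt/(V₀ − 20.200 t); integrating gives ln(m/m₀) = −(Q_out/(Q_in−Q_out)) ln(V/V₀).
m = m₀ (V₀/V)^(Q_out/(Q_in−Q_out)) = 35.0 × (732/293.66)^(-3.7376) = 1.1521 g.

1.15 g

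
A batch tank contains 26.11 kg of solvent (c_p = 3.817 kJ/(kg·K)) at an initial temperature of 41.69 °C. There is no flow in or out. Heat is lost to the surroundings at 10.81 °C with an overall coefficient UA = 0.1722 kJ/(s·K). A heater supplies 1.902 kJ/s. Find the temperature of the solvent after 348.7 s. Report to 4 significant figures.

32.71 °C

Lumped-capacitance energy balance: M c_p dT/dt = UA(T_amb − T) + Q̇.
dT/dt = (T_ss − T)/τ with T_ss = T_amb + Q̇/UA = 10.81 + 1.902/0.1722 = 21.8553 °C, τ = M c_p/UA = 26.11·3.817/0.1722 = 578.757 s.
Solution: T(t) = T_ss + (T₀ − T_ss) e^(−t/τ).
T(348.7) = 21.8553 + (19.8347)·0.547442 = 32.7136 °C.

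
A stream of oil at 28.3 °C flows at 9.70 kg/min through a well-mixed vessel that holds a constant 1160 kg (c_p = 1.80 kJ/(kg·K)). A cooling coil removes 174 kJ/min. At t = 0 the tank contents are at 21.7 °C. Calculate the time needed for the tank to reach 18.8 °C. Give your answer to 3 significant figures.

237 min

Unsteady energy balance on the tank contents: M c_p dT/dt = ṁ c_p (T_in − T) − 174.
τ = M/ṁ = 119.59 min; T_ss = T_in − Q̇/(ṁ c_p) = 18.334 °C.
T(t) = T_ss + (T₀ − T_ss) e^(−t/τ). Set T = 18.8:
e^(−t/τ) = (18.8 − 18.334)/(21.7 − 18.334) = 0.13835
t = −119.59 · ln(0.13835) = 236.54 min.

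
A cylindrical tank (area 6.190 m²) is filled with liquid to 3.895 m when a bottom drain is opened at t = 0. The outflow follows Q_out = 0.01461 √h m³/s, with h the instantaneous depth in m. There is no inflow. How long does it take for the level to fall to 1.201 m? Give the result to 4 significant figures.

A dh/dt = −Q_out = −0.01461 √h.
Separate and integrate: 2(√h − √h₀) = −(0.01461/A) t.
t = 2A(√h₀ − √h)/0.01461 = 2·6.190·(√3.895 − √1.201)/0.01461
  = 12.3800 × (1.97358 − 1.09590) / 0.01461 = 743.710 s.

743.7 s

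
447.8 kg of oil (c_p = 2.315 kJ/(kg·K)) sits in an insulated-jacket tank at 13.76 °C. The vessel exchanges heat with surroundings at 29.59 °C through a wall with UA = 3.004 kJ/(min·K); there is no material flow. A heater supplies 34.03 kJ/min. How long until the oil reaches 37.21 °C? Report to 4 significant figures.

687.1 min

M c_p dT/dt = −UA(T − T_amb) + Q̇.
τ = M c_p/UA = 345.092 min; T_ss = T_amb + Q̇/UA = 29.59 + 34.03/3.004 = 40.9182 °C.
T(t) = T_ss + (T₀ − T_ss)e^(−t/τ); set T = 37.21:
t = −τ ln[(T − T_ss)/(T₀ − T_ss)] = −345.092 · ln(0.136542) = 687.122 min.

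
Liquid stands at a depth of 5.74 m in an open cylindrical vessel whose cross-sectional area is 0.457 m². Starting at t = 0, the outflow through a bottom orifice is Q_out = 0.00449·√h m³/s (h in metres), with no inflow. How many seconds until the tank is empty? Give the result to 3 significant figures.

Accumulation of liquid (constant cross-section A): A dh/dt = −0.00449 √h.
This is separable: 2 d(√h)/dt = −0.00449/A, so √h = √h₀ − (0.00449/(2A)) t.
Set h = 0: 2√h₀ = (0.00449/A) t_empty ⇒ t_empty = 2A√h₀/0.00449.
t_empty = 2·0.457·√5.74/0.00449 = 0.91400·2.3958/0.00449 = 487.70 s.

488 s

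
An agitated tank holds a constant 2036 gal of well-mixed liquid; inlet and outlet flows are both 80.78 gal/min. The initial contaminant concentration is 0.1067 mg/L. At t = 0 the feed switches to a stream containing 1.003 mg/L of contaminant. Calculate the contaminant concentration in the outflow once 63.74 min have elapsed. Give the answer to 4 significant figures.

0.9315 mg/L

Species balance on the tank: V dC/dt = Q(C_in − C).
Time constant τ = V/Q = 2036/80.78 = 25.2043 min.
Solution: C(t) = C_in + (C₀ − C_in) e^(−t/τ).
C(63.74) = 1.003 + (0.1067 − 1.003)·e^(−63.74/25.2043) = 1.003 + (-0.896300)·0.0797437 = 0.931526 mg/L.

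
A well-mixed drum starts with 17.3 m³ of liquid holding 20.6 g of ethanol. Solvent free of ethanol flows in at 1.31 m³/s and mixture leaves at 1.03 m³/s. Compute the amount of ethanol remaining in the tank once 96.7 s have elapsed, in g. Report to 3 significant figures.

0.644 g

Total volume: dV/dt = Q_in − Q_out = 0.28000 m³/s, so V(t) = 17.3 + 0.28000 t and V(96.7) = 44.376 m³.
No ethanol enters, so dm/dt = −Q_out · (m/V).
dm/m = −Q_out dt/(V₀ + 0.28000 t); integrating gives ln(m/m₀) = −(Q_out/(Q_in−Q_out)) ln(V/V₀).
m = m₀ (V₀/V)^(Q_out/(Q_in−Q_out)) = 20.6 × (17.3/44.376)^(3.6786) = 0.64410 g.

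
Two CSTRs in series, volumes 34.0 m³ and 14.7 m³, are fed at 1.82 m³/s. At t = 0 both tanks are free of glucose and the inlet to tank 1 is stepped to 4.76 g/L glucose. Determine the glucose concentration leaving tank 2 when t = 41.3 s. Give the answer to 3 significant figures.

3.86 g/L

Time constants: τᵢ = Vᵢ/Q for each well-mixed tank.
τ₁ = 34.0/1.82 = 18.681 s; τ₂ = 14.7/1.82 = 8.0769 s.
Tank 1: C₁ = C_in(1 − e^(−t/τ₁)). Tank 2 (τ₁ ≠ τ₂): C₂ = C_in[1 − (τ₁ e^(−t/τ₁) − τ₂ e^(−t/τ₂))/(τ₁ − τ₂)].
At t = 41.3: e^(−t/τ₁) = 0.10962, e^(−t/τ₂) = 0.0060160.
C₂ = 4.76·[1 − (18.681·0.10962 − 8.0769·0.0060160)/(10.604)] = 4.76·0.81147 = 3.8626 g/L.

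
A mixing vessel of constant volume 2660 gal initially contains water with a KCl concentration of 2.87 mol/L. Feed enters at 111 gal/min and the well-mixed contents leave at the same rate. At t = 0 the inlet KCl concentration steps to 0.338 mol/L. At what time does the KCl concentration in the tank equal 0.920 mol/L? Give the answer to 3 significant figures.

Accumulation = in − out for the solute gives V dC/dt = Q(C_in − C), so τ = V/Q = 23.964 min.
C(t) = C_in + (C₀ − C_in) e^(−t/τ). Set C = 0.920 and solve for t:
e^(−t/τ) = (C − C_in)/(C₀ − C_in) = (0.920 − 0.338)/(2.87 − 0.338) = 0.22986
t = −τ ln(…) = 23.964 × 1.4703 = 35.234 min.

35.2 min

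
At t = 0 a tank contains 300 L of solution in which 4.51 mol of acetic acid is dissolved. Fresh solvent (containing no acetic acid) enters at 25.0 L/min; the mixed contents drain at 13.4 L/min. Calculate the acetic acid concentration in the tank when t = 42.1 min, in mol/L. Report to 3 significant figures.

Total volume: dV/dt = Q_in − Q_out = 11.600 L/min, so V(t) = 300 + 11.600 t and V(42.1) = 788.36 L.
No acetic acid enters, so dm/dt = −Q_out · (m/V).
Separate: dm/m = −Q_out dt/V(t) ⇒ ln(m/m₀) = −(Q_out/(Q_in−Q_out)) ln(V/V₀).
m = m₀ (V₀/V)^(Q_out/(Q_in−Q_out)) = 4.51 × (300/788.36)^(1.1552) = 1.4773 mol.
C = m/V = 1.4773/788.36 = 0.0018739 mol/L.

0.00187 mol/L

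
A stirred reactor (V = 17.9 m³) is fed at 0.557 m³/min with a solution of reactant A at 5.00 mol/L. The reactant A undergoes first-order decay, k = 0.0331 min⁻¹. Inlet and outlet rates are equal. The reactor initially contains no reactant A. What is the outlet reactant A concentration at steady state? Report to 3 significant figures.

Species balance: V dC/dt = Q C_in − Q C − k V C.
At steady state: 0 = Q C_in − (Q + kV) C_ss, so C_ss = Q C_in/(Q + kV).
C_ss = 0.557·5.00/(0.557 + 0.0331·17.9) = 2.7850/1.1495 = 2.4228 mol/L.

2.42 mol/L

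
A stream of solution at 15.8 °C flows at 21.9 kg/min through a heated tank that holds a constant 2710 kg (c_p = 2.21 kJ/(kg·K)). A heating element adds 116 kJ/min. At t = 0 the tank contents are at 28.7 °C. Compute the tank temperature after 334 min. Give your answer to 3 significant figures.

M c_p dT/dt = ṁ c_p (T_in − T) + Q̇.
τ = M/ṁ = 123.74 min; T_ss = T_in + Q̇/(ṁ c_p) = 15.8 + 116/(21.9·2.21) = 18.197 °C.
Integrating: T(t) = T_ss + (T₀ − T_ss) e^(−t/τ).
T(334) = 18.197 + (10.503)·e^(−334/123.74) = 18.197 + (10.503)·0.067265 = 18.903 °C.

18.9 °C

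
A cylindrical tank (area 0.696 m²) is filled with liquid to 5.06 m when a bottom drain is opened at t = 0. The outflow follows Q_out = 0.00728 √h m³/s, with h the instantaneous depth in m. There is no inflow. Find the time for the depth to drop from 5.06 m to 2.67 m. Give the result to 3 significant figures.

118 s

A dh/dt = −Q_out = −0.00728 √h.
This is separable: 2 d(√h)/dt = −0.00728/A, so √h = √h₀ − (0.00728/(2A)) t.
t = 2A(√h₀ − √h)/0.00728 = 2·0.696·(√5.06 − √2.67)/0.00728
  = 1.3920 × (2.2494 − 1.6340) / 0.00728 = 117.68 s.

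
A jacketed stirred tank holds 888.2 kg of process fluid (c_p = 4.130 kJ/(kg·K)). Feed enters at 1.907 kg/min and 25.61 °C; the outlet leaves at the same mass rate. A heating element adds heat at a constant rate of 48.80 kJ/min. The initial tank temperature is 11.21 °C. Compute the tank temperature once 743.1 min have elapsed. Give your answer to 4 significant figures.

M c_p dT/dt = ṁ c_p (T_in − T) + Q̇.
τ = M/ṁ = 465.758 min; T_ss = T_in + Q̇/(ṁ c_p) = 25.61 + 48.80/(1.907·4.130) = 31.8061 °C.
This is linear first-order; T(t) = T_ss + (T₀ − T_ss) e^(−t/τ).
T(743.1) = 31.8061 + (-20.5961)·e^(−743.1/465.758) = 31.8061 + (-20.5961)·0.202814 = 27.6289 °C.

27.63 °C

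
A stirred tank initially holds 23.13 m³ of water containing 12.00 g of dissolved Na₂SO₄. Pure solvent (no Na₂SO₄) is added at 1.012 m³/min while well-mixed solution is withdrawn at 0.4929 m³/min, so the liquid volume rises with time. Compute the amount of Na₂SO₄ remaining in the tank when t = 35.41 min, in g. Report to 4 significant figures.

Total volume: dV/dt = Q_in − Q_out = 0.519100 m³/min, so V(t) = 23.13 + 0.519100 t and V(35.41) = 41.5113 m³.
Solute balance: dm/dt = 0 − Q_out C = −Q_out m/V(t).
dm/m = −Q_out dt/(V₀ + 0.519100 t); integrating gives ln(m/m₀) = −(Q_out/(Q_in−Q_out)) ln(V/V₀).
m = m₀ (V₀/V)^(Q_out/(Q_in−Q_out)) = 12.00 × (23.13/41.5113)^(0.949528) = 6.88668 g.

6.887 g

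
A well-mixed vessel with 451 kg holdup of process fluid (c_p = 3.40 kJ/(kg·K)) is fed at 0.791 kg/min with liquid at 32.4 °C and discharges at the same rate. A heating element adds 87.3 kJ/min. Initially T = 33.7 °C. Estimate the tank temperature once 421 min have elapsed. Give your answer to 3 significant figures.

50.0 °C

Heat balance on the well-mixed liquid: M c_p dT/dt = ṁ c_p (T_in − T) + 87.3.
Rearrange: dT/dt = (T_ss − T)/τ with τ = M/ṁ = 570.16 min and T_ss = T_in + Q̇/(ṁ c_p) = 64.861 °C.
Solution: T(t) = T_ss + (T₀ − T_ss) e^(−t/τ).
T(421) = 64.861 + (-31.161)·e^(−421/570.16) = 64.861 + (-31.161)·0.47789 = 49.969 °C.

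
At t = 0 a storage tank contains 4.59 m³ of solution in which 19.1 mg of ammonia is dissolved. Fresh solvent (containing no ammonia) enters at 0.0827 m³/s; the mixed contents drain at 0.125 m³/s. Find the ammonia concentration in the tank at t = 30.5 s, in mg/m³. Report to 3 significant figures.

2.18 mg/m³

Total volume: dV/dt = Q_in − Q_out = -0.042300 m³/s, so V(t) = 4.59 − 0.042300 t and V(30.5) = 3.2998 m³.
Species balance (pure solvent in): dm/dt = −Q_out · m/V(t).
dm/m = −Q_out dt/(V₀ − 0.042300 t); integrating gives ln(m/m₀) = −(Q_out/(Q_in−Q_out)) ln(V/V₀).
m = m₀ (V₀/V)^(Q_out/(Q_in−Q_out)) = 19.1 × (4.59/3.2998)^(-2.9551) = 7.2030 mg.
C = m/V = 7.2030/3.2998 = 2.1828 mg/m³.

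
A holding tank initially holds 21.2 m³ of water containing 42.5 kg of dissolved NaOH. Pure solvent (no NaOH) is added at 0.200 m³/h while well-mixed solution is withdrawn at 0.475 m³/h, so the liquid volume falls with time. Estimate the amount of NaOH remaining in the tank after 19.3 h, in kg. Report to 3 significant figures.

Total volume: dV/dt = Q_in − Q_out = -0.27500 m³/h, so V(t) = 21.2 − 0.27500 t and V(19.3) = 15.893 m³.
Solute balance: dm/dt = 0 − Q_out C = −Q_out m/V(t).
dm/m = −Q_out dt/(V₀ − 0.27500 t); integrating gives ln(m/m₀) = −(Q_out/(Q_in−Q_out)) ln(V/V₀).
m = m₀ (V₀/V)^(Q_out/(Q_in−Q_out)) = 42.5 × (21.2/15.893)^(-1.7273) = 25.836 kg.

25.8 kg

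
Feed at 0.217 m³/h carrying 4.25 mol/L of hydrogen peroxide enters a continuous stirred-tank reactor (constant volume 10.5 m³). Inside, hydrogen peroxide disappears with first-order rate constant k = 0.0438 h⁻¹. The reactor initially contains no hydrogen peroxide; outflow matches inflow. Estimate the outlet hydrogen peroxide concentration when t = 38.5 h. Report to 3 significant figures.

1.25 mol/L

V dC/dt = Q(C_in − C) − k V C.
dC/dt = (Q/V) C_in − (Q/V + k) C; effective rate a = Q/V + k = 0.020667 + 0.0438 = 0.064467 h⁻¹.
C_ss = Q C_in/(Q + kV) = 1.3625 mol/L; C(t) = C_ss + (C₀ − C_ss) e^(−a t).
C(38.5) = 1.3625 + (-1.3625)·e^(−0.064467·38.5) = 1.3625 + (-1.3625)·0.083579 = 1.2486 mol/L.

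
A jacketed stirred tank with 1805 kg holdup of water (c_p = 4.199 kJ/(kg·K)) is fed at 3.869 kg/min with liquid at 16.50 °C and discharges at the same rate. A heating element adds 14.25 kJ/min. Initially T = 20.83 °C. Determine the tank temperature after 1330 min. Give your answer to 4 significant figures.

17.58 °C

Unsteady energy balance on the tank contents: M c_p dT/dt = ṁ c_p (T_in − T) + 14.25.
τ = M/ṁ = 466.529 min; T_ss = T_in + Q̇/(ṁ c_p) = 16.50 + 14.25/(3.869·4.199) = 17.3771 °C.
Integrating: T(t) = T_ss + (T₀ − T_ss) e^(−t/τ).
T(1330) = 17.3771 + (3.45286)·e^(−1330/466.529) = 17.3771 + (3.45286)·0.0577956 = 17.5767 °C.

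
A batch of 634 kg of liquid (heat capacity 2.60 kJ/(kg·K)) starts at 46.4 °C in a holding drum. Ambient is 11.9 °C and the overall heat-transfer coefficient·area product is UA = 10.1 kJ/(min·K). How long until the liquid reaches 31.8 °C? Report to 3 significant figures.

89.8 min

M c_p dT/dt = −UA(T − T_amb).
τ = M c_p/UA = 163.21 min; T_ss = T_amb = 11.900 °C.
T(t) = T_ss + (T₀ − T_ss)e^(−t/τ); set T = 31.8:
t = −τ ln[(T − T_ss)/(T₀ − T_ss)] = −163.21 · ln(0.57681) = 89.803 min.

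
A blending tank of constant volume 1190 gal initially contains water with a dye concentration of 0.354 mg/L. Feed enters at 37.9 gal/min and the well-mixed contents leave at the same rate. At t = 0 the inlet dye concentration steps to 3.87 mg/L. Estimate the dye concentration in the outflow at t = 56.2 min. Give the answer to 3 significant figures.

Unsteady species balance (constant V, well mixed): V dC/dt = Q(C_in − C).
Time constant τ = V/Q = 1190/37.9 = 31.398 min.
C approaches C_in exponentially: C(t) = C_in + (C₀ − C_in) e^(−t/τ).
C(56.2) = 3.87 + (0.354 − 3.87)·e^(−56.2/31.398) = 3.87 + (-3.5160)·0.16698 = 3.2829 mg/L.

3.28 mg/L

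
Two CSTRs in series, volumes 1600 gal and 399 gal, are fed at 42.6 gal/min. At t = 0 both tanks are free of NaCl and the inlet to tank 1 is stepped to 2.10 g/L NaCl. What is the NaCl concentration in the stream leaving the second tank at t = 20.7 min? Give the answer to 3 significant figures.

0.564 g/L

Each tank obeys Vᵢ dCᵢ/dt = Q(Cᵢ₋₁ − Cᵢ), so τᵢ = Vᵢ/Q.
τ₁ = 1600/42.6 = 37.559 min; τ₂ = 399/42.6 = 9.3662 min.
Tank 1: C₁ = C_in(1 − e^(−t/τ₁)). Tank 2 (τ₁ ≠ τ₂): C₂ = C_in[1 − (τ₁ e^(−t/τ₁) − τ₂ e^(−t/τ₂))/(τ₁ − τ₂)].
At t = 20.7: e^(−t/τ₁) = 0.57629, e^(−t/τ₂) = 0.10969.
C₂ = 2.10·[1 − (37.559·0.57629 − 9.3662·0.10969)/(28.192)] = 2.10·0.26869 = 0.56425 g/L.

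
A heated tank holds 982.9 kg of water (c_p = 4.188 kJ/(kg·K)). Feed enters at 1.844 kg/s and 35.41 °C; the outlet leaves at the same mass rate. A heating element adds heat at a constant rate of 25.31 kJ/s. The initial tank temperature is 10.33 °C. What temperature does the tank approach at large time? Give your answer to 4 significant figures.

M c_p dT/dt = ṁ c_p (T_in − T) + Q̇.
At steady state dT/dt = 0 ⇒ T_ss = T_in + Q̇/(ṁ c_p) = 35.41 + 25.31/(1.844·4.188) = 38.6874 °C.

38.69 °C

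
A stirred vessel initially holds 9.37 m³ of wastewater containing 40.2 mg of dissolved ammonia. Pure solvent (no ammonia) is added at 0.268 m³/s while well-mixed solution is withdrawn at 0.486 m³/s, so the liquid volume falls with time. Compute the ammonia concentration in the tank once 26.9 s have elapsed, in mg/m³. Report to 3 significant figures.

Total volume: dV/dt = Q_in − Q_out = -0.21800 m³/s, so V(t) = 9.37 − 0.21800 t and V(26.9) = 3.5058 m³.
Solute balance: dm/dt = 0 − Q_out C = −Q_out m/V(t).
Separate: dm/m = −Q_out dt/V(t) ⇒ ln(m/m₀) = −(Q_out/(Q_in−Q_out)) ln(V/V₀).
m = m₀ (V₀/V)^(Q_out/(Q_in−Q_out)) = 40.2 × (9.37/3.5058)^(-2.2294) = 4.4916 mg.
C = m/V = 4.4916/3.5058 = 1.2812 mg/m³.

1.28 mg/m³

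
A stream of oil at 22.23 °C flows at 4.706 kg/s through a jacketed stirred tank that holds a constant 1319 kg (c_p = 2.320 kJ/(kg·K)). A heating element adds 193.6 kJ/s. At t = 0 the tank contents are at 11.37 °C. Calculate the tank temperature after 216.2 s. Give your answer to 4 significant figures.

Energy balance: M c_p dT/dt = ṁ c_p (T_in − T) + 193.6.
τ = M/ṁ = 280.280 s; T_ss = T_in + Q̇/(ṁ c_p) = 22.23 + 193.6/(4.706·2.320) = 39.9623 °C.
Solution: T(t) = T_ss + (T₀ − T_ss) e^(−t/τ).
T(216.2) = 39.9623 + (-28.5923)·e^(−216.2/280.280) = 39.9623 + (-28.5923)·0.462379 = 26.7418 °C.

26.74 °C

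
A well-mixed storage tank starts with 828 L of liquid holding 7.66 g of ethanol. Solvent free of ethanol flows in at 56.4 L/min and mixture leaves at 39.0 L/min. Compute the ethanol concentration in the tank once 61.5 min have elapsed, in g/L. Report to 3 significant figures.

0.000629 g/L

Total volume: dV/dt = Q_in − Q_out = 17.400 L/min, so V(t) = 828 + 17.400 t and V(61.5) = 1898.1 L.
Species balance (pure solvent in): dm/dt = −Q_out · m/V(t).
Separate: dm/m = −Q_out dt/V(t) ⇒ ln(m/m₀) = −(Q_out/(Q_in−Q_out)) ln(V/V₀).
m = m₀ (V₀/V)^(Q_out/(Q_in−Q_out)) = 7.66 × (828/1898.1)^(2.2414) = 1.1931 g.
C = m/V = 1.1931/1898.1 = 0.00062859 g/L.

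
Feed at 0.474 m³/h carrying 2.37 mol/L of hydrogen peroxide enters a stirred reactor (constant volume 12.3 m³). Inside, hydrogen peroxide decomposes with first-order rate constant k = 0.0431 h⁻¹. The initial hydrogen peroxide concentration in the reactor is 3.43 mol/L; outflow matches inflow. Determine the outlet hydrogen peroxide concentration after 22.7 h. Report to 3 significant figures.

Species balance: V dC/dt = Q C_in − Q C − k V C.
dC/dt = (Q/V) C_in − (Q/V + k) C; effective rate a = Q/V + k = 0.038537 + 0.0431 = 0.081637 h⁻¹.
C_ss = Q C_in/(Q + kV) = 1.1188 mol/L; C(t) = C_ss + (C₀ − C_ss) e^(−a t).
C(22.7) = 1.1188 + (2.3112)·e^(−0.081637·22.7) = 1.1188 + (2.3112)·0.15674 = 1.4810 mol/L.

1.48 mol/L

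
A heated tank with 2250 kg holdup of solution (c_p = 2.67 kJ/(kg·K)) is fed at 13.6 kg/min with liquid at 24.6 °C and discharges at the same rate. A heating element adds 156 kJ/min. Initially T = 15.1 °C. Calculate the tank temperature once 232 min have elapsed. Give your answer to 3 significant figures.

25.5 °C

First-law balance (no shaft work): M c_p dT/dt = ṁ c_p (T_in − T) + 156.
τ = M/ṁ = 165.44 min; T_ss = T_in + Q̇/(ṁ c_p) = 24.6 + 156/(13.6·2.67) = 28.896 °C.
Integrating: T(t) = T_ss + (T₀ − T_ss) e^(−t/τ).
T(232) = 28.896 + (-13.796)·e^(−232/165.44) = 28.896 + (-13.796)·0.24603 = 25.502 °C.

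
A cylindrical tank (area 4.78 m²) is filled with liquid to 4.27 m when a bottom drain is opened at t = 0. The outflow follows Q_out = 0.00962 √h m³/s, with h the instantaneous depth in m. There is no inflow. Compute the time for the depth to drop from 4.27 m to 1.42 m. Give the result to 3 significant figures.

869 s

A dh/dt = −Q_out = −0.00962 √h.
This is separable: 2 d(√h)/dt = −0.00962/A, so √h = √h₀ − (0.00962/(2A)) t.
t = 2A(√h₀ − √h)/0.00962 = 2·4.78·(√4.27 − √1.42)/0.00962
  = 9.5600 × (2.0664 − 1.1916) / 0.00962 = 869.30 s.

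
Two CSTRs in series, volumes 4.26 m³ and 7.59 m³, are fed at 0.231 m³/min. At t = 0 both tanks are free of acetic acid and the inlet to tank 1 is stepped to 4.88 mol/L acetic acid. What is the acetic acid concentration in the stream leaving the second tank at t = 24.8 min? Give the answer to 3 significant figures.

Each tank obeys Vᵢ dCᵢ/dt = Q(Cᵢ₋₁ − Cᵢ), so τᵢ = Vᵢ/Q.
τ₁ = 4.26/0.231 = 18.442 min; τ₂ = 7.59/0.231 = 32.857 min.
Solving the cascade with C₁(0)=C₂(0)=0 gives C₂(t) = C_in[1 − (τ₁ e^(−t/τ₁) − τ₂ e^(−t/τ₂))/(τ₁ − τ₂)].
At t = 24.8: e^(−t/τ₁) = 0.26059, e^(−t/τ₂) = 0.47011.
C₂ = 4.88·[1 − (18.442·0.26059 − 32.857·0.47011)/(-14.416)] = 4.88·0.26186 = 1.2779 mol/L.

1.28 mol/L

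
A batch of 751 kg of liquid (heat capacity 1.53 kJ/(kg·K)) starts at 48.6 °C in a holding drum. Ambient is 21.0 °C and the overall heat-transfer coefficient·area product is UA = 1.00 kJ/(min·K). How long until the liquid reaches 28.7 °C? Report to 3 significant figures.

Lumped-capacitance energy balance: M c_p dT/dt = UA(T_amb − T).
τ = M c_p/UA = 1149.0 min; T_ss = T_amb = 21.000 °C.
T(t) = T_ss + (T₀ − T_ss)e^(−t/τ); set T = 28.7:
t = −τ ln[(T − T_ss)/(T₀ − T_ss)] = −1149.0 · ln(0.27899) = 1466.8 min.

1470 min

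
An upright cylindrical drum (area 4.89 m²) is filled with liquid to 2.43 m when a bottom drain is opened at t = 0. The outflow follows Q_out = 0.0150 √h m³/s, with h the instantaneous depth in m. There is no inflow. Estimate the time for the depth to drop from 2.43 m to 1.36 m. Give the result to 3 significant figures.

Unsteady balance on liquid volume: A dh/dt = −0.0150 √h.
Separate and integrate: 2(√h − √h₀) = −(0.0150/A) t.
t = 2A(√h₀ − √h)/0.0150 = 2·4.89·(√2.43 − √1.36)/0.0150
  = 9.7800 × (1.5588 − 1.1662) / 0.0150 = 256.01 s.

256 s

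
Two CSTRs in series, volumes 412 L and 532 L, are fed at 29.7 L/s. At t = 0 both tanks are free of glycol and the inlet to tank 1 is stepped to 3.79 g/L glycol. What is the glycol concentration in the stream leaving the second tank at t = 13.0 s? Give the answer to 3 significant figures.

0.756 g/L

Each tank obeys Vᵢ dCᵢ/dt = Q(Cᵢ₋₁ − Cᵢ), so τᵢ = Vᵢ/Q.
τ₁ = 412/29.7 = 13.872 s; τ₂ = 532/29.7 = 17.912 s.
Tank 1: C₁ = C_in(1 − e^(−t/τ₁)). Tank 2 (τ₁ ≠ τ₂): C₂ = C_in[1 − (τ₁ e^(−t/τ₁) − τ₂ e^(−t/τ₂))/(τ₁ − τ₂)].
At t = 13.0: e^(−t/τ₁) = 0.39175, e^(−t/τ₂) = 0.48396.
C₂ = 3.79·[1 − (13.872·0.39175 − 17.912·0.48396)/(-4.0404)] = 3.79·0.19944 = 0.75589 g/L.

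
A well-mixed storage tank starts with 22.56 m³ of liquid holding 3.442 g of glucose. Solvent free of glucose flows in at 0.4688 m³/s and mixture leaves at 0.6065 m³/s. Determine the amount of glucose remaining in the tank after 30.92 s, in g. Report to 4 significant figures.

Let m(t) be the amount of glucose. Volume: V(t) = V₀ + (Q_in − Q_out) t = 22.56 − 0.137700 t; V(30.92) = 18.3023 m³.
Solute balance: dm/dt = 0 − Q_out C = −Q_out m/V(t).
Separate: dm/m = −Q_out dt/V(t) ⇒ ln(m/m₀) = −(Q_out/(Q_in−Q_out)) ln(V/V₀).
m = m₀ (V₀/V)^(Q_out/(Q_in−Q_out)) = 3.442 × (22.56/18.3023)^(-4.40450) = 1.37005 g.

1.370 g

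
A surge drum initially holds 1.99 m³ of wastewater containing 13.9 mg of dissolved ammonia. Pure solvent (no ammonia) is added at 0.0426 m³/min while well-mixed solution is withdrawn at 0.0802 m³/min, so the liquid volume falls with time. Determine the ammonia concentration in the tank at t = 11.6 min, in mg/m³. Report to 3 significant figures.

5.28 mg/m³

Let m(t) be the amount of ammonia. Volume: V(t) = V₀ + (Q_in − Q_out) t = 1.99 − 0.037600 t; V(11.6) = 1.5538 m³.
Species balance (pure solvent in): dm/dt = −Q_out · m/V(t).
dm/m = −Q_out dt/(V₀ − 0.037600 t); integrating gives ln(m/m₀) = −(Q_out/(Q_in−Q_out)) ln(V/V₀).
m = m₀ (V₀/V)^(Q_out/(Q_in−Q_out)) = 13.9 × (1.99/1.5538)^(-2.1330) = 8.2004 mg.
C = m/V = 8.2004/1.5538 = 5.2775 mg/m³.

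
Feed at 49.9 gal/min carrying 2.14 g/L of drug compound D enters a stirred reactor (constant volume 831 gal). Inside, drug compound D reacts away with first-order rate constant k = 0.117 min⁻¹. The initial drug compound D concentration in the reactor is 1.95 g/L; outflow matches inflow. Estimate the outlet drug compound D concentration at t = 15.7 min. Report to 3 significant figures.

0.802 g/L

Accumulation = in − out − consumed: V dC/dt = Q C_in − Q C − k V C.
dC/dt = (Q/V) C_in − (Q/V + k) C; effective rate a = Q/V + k = 0.060048 + 0.117 = 0.17705 min⁻¹.
C_ss = Q C_in/(Q + kV) = 0.72581 g/L; C(t) = C_ss + (C₀ − C_ss) e^(−a t).
C(15.7) = 0.72581 + (1.2242)·e^(−0.17705·15.7) = 0.72581 + (1.2242)·0.062060 = 0.80178 g/L.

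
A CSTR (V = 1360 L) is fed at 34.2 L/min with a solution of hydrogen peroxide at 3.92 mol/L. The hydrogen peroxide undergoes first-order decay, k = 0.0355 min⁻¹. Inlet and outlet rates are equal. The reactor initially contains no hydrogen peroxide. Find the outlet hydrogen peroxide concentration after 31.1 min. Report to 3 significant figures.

Species balance: V dC/dt = Q C_in − Q C − k V C.
This is linear with rate a = Q/V + k = 0.060647 min⁻¹.
C_ss = Q C_in/(Q + kV) = 1.6254 mol/L; C(t) = C_ss + (C₀ − C_ss) e^(−a t).
C(31.1) = 1.6254 + (-1.6254)·e^(−0.060647·31.1) = 1.6254 + (-1.6254)·0.15166 = 1.3789 mol/L.

1.38 mol/L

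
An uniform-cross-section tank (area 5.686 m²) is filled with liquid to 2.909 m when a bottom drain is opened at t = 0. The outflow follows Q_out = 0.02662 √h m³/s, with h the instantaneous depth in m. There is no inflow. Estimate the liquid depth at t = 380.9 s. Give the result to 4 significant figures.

With no inflow, A dh/dt = −0.02662 √h.
∫ h^(−1/2) dh = −(0.02662/A) ∫ dt, giving 2√h = 2√h₀ − (0.02662/A) t.
√h = √2.909 − 0.02662·380.9/(2·5.686) = 1.70558 − 0.891625 = 0.813954.
h = 0.813954² = 0.662521 m.

0.6625 m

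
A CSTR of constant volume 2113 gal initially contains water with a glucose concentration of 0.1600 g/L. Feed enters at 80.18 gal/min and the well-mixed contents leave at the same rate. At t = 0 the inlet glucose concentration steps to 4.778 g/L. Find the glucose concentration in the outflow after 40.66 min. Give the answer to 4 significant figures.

3.791 g/L

Transient balance on the dissolved component: V dC/dt = Q(C_in − C).
Rewrite as dC/dt + C/τ = C_in/τ, τ = V/Q = 26.3532 min.
This is linear first-order; C(t) = C_in + (C₀ − C_in) e^(−t/τ).
C(40.66) = 4.778 + (0.1600 − 4.778)·e^(−40.66/26.3532) = 4.778 + (-4.61800)·0.213763 = 3.79084 g/L.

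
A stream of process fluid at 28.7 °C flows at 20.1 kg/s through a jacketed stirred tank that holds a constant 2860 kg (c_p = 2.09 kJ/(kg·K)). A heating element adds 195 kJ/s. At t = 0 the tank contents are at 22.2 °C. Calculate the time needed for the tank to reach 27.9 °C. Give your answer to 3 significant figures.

102 s

First-law balance (no shaft work): M c_p dT/dt = ṁ c_p (T_in − T) + 195.
τ = M/ṁ = 142.29 s; T_ss = T_in + Q̇/(ṁ c_p) = 33.342 °C.
T(t) = T_ss + (T₀ − T_ss) e^(−t/τ). Set T = 27.9:
e^(−t/τ) = (27.9 − 33.342)/(22.2 − 33.342) = 0.48842
t = −142.29 · ln(0.48842) = 101.96 s.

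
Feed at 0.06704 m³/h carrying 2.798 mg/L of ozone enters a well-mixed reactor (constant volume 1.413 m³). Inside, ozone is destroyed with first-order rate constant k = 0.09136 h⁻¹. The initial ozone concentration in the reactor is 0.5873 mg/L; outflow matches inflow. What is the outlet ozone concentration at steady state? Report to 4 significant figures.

V dC/dt = Q(C_in − C) − k V C.
At steady state: 0 = Q C_in − (Q + kV) C_ss, so C_ss = Q C_in/(Q + kV).
C_ss = 0.06704·2.798/(0.06704 + 0.09136·1.413) = 0.187578/0.196132 = 0.956388 mg/L.

0.9564 mg/L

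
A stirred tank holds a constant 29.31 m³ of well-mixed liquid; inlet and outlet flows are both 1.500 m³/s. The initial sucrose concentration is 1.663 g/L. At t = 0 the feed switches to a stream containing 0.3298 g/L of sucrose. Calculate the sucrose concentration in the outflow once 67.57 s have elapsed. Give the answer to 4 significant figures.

Species balance on the tank: V dC/dt = Q(C_in − C).
Time constant τ = V/Q = 29.31/1.500 = 19.5400 s.
Solution: C(t) = C_in + (C₀ − C_in) e^(−t/τ).
C(67.57) = 0.3298 + (1.663 − 0.3298)·e^(−67.57/19.5400) = 0.3298 + (1.33320)·0.0314916 = 0.371785 g/L.

0.3718 g/L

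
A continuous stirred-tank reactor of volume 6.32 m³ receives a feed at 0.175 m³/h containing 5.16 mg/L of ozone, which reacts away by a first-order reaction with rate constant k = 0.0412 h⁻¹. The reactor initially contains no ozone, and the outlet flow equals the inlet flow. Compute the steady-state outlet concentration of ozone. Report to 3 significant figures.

Accumulation = in − out − consumed: V dC/dt = Q C_in − Q C − k V C.
At steady state: 0 = Q C_in − (Q + kV) C_ss, so C_ss = Q C_in/(Q + kV).
C_ss = 0.175·5.16/(0.175 + 0.0412·6.32) = 0.90300/0.43538 = 2.0740 mg/L.

2.07 mg/L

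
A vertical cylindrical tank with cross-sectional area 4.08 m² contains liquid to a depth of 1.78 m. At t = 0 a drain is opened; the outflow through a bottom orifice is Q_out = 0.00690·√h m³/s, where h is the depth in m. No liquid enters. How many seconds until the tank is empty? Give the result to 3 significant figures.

A dh/dt = −Q_out = −0.00690 √h.
This is separable: 2 d(√h)/dt = −0.00690/A, so √h = √h₀ − (0.00690/(2A)) t.
Tank is empty when √h = 0: t_empty = 2A√h₀/0.00690.
t_empty = 2·4.08·√1.78/0.00690 = 8.1600·1.3342/0.00690 = 1577.8 s.

1580 s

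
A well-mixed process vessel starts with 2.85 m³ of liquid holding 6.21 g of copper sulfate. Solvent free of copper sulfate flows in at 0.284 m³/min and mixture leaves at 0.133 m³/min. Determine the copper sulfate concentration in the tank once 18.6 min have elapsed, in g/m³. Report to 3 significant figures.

Total volume: dV/dt = Q_in − Q_out = 0.15100 m³/min, so V(t) = 2.85 + 0.15100 t and V(18.6) = 5.6586 m³.
Species balance (pure solvent in): dm/dt = −Q_out · m/V(t).
Separate: dm/m = −Q_out dt/V(t) ⇒ ln(m/m₀) = −(Q_out/(Q_in−Q_out)) ln(V/V₀).
m = m₀ (V₀/V)^(Q_out/(Q_in−Q_out)) = 6.21 × (2.85/5.6586)^(0.88079) = 3.3942 g.
C = m/V = 3.3942/5.6586 = 0.59983 g/m³.

0.600 g/m³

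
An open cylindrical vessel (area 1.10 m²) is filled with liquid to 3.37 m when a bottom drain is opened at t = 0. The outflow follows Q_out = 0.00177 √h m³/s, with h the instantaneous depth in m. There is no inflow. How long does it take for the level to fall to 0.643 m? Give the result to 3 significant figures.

1290 s

A dh/dt = −Q_out = −0.00177 √h.
∫ h^(−1/2) dh = −(0.00177/A) ∫ dt, giving 2√h = 2√h₀ − (0.00177/A) t.
t = 2A(√h₀ − √h)/0.00177 = 2·1.10·(√3.37 − √0.643)/0.00177
  = 2.2000 × (1.8358 − 0.80187) / 0.00177 = 1285.1 s.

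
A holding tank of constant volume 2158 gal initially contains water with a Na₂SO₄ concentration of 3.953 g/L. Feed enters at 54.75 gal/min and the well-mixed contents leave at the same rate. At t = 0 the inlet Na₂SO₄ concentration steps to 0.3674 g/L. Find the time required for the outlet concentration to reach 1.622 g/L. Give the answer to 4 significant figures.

Transient balance on the dissolved component: V dC/dt = Q(C_in − C), so τ = V/Q = 39.4155 min.
C(t) = C_in + (C₀ − C_in) e^(−t/τ). Set C = 1.622 and solve for t:
e^(−t/τ) = (C − C_in)/(C₀ − C_in) = (1.622 − 0.3674)/(3.953 − 0.3674) = 0.349900
t = −τ ln(…) = 39.4155 × 1.05011 = 41.3906 min.

41.39 min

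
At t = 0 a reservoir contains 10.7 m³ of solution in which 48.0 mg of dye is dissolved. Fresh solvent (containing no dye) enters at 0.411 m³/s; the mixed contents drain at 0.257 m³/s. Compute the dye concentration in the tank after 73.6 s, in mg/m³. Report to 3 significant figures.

0.653 mg/m³

Let m(t) be the amount of dye. Volume: V(t) = V₀ + (Q_in − Q_out) t = 10.7 + 0.15400 t; V(73.6) = 22.034 m³.
No dye enters, so dm/dt = −Q_out · (m/V).
dm/m = −Q_out dt/(V₀ + 0.15400 t); integrating gives ln(m/m₀) = −(Q_out/(Q_in−Q_out)) ln(V/V₀).
m = m₀ (V₀/V)^(Q_out/(Q_in−Q_out)) = 48.0 × (10.7/22.034)^(1.6688) = 14.378 mg.
C = m/V = 14.378/22.034 = 0.65253 mg/m³.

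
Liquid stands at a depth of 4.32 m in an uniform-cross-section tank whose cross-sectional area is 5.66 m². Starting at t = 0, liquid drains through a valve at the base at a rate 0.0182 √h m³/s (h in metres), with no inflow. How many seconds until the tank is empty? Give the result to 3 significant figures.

1290 s

Volume balance on the tank: A dh/dt = −0.0182 √h.
∫ h^(−1/2) dh = −(0.0182/A) ∫ dt, giving 2√h = 2√h₀ − (0.0182/A) t.
Set h = 0: 2√h₀ = (0.0182/A) t_empty ⇒ t_empty = 2A√h₀/0.0182.
t_empty = 2·5.66·√4.32/0.0182 = 11.320·2.0785/0.0182 = 1292.8 s.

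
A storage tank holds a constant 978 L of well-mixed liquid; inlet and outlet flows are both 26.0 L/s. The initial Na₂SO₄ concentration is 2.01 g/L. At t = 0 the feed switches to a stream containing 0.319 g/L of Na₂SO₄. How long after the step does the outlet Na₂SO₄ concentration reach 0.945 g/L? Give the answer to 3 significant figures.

37.4 s

Transient balance on the dissolved component: V dC/dt = Q(C_in − C), so τ = V/Q = 37.615 s.
C(t) = C_in + (C₀ − C_in) e^(−t/τ). Set C = 0.945 and solve for t:
e^(−t/τ) = (C − C_in)/(C₀ − C_in) = (0.945 − 0.319)/(2.01 − 0.319) = 0.37020
t = −τ ln(…) = 37.615 × 0.99372 = 37.379 s.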